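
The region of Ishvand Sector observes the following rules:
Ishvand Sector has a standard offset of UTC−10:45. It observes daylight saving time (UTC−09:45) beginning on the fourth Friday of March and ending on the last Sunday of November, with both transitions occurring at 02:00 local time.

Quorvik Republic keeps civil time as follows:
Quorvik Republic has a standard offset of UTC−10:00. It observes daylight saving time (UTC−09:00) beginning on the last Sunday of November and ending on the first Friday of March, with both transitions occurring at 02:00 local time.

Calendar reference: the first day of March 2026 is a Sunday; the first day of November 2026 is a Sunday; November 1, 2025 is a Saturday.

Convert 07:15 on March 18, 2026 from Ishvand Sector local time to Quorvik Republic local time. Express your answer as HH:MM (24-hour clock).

1 March 2026 is a Sunday, so the first Friday is March 6 and the fourth is March 27.
1 November 2026 is a Sunday, so Sundays fall on 1, 8, 15, 22, 29; the last is November 29.
Daylight saving runs 27 March – 29 November; March 18, 2026 is outside that window, so Ishvand Sector is on standard time at UTC−10:45.
07:15 Ishvand Sector + 10h45m = 18:00 UTC.
1 November 2025 is a Saturday, so Sundays fall on 2, 9, 16, 23, 30; the last is November 30.
1 March 2026 is a Sunday, so the first Friday is March 6.
At the standard offset (UTC−10:00), 18:00 UTC − 10h = 08:00 Quorvik Republic standard time.
The standard-time date in Quorvik Republic, March 18, 2026, is outside the daylight-saving period (30 November 2025 – 6 March 2026), so Quorvik Republic is on standard time, UTC−10:00.
18:00 UTC − 10h = 08:00 Quorvik Republic.

08:00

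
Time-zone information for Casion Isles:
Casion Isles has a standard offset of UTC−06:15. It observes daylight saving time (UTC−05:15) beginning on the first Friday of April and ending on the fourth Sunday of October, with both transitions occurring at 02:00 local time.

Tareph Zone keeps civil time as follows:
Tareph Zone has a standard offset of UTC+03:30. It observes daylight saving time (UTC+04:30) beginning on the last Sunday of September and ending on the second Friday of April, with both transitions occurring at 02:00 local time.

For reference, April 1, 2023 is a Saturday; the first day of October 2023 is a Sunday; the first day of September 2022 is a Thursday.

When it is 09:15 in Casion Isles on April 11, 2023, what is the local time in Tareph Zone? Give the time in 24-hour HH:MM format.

19:00

1 April 2023 is a Saturday, so the first Friday is April 7.
1 October 2023 is a Sunday, so the first Sunday is October 1 and the fourth is October 22.
April 11, 2023 lies within the daylight-saving period (7 April – 22 October), so Casion Isles is on daylight time, UTC−05:15.
09:15 Casion Isles + 5h15m = 14:30 UTC.
1 September 2022 is a Thursday, so Sundays fall on 4, 11, 18, 25; the last is September 25.
1 April 2023 is a Saturday, so the first Friday is April 7 and the second is April 14.
At the standard offset (UTC+03:30), 14:30 UTC + 3h30m = 18:00 Tareph Zone standard time.
The standard-time date in Tareph Zone, April 11, 2023, lies within the daylight-saving period (25 September 2022 – 14 April 2023), so Tareph Zone is on daylight time, UTC+04:30.
14:30 UTC + 4h30m = 19:00 Tareph Zone.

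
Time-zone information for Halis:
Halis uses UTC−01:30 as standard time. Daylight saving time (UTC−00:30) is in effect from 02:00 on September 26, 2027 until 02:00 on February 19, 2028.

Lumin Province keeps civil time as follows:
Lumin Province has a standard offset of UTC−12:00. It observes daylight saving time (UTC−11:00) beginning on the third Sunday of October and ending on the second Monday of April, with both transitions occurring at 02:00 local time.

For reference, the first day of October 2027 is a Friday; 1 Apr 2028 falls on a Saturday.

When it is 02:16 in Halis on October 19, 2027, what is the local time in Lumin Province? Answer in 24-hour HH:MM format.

15:46

October 19, 2027 falls between 26 September 2027 and 19 February 2028, so daylight saving is in effect and Halis is at UTC−00:30.
02:16 Halis + 0h30m = 02:46 UTC.
1 October 2027 is a Friday, so the first Sunday is October 3 and the third is October 17.
1 April 2028 is a Saturday, so the first Monday is April 3 and the second is April 10.
At the standard offset (UTC−12:00), 02:46 UTC − 12h = 14:46 Lumin Province standard time (rolling into the previous day, 18 October 2027).
The standard-time date in Lumin Province, October 18, 2027, falls between 17 October 2027 and 10 April 2028, so daylight saving is in effect and Lumin Province is at UTC−11:00.
02:46 UTC − 11h = 15:46 Lumin Province (rolling into the previous day, 18 October 2027).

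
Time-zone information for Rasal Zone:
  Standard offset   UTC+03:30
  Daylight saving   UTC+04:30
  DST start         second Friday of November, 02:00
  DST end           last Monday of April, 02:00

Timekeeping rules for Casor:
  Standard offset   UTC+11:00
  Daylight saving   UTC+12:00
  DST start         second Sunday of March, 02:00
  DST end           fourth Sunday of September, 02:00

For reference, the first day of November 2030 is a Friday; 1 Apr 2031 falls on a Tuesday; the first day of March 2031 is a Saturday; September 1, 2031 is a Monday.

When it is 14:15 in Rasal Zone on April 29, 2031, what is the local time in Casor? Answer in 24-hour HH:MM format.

1 November 2030 is a Friday, so the first Friday is November 1 and the second is November 8.
1 April 2031 is a Tuesday, so Mondays fall on 7, 14, 21, 28; the last is April 28.
Daylight saving runs 8 November 2030 – 28 April 2031; April 29, 2031 is outside that window, so Rasal Zone is on standard time at UTC+03:30.
14:15 Rasal Zone − 3h30m = 10:45 UTC.
1 March 2031 is a Saturday, so the first Sunday is March 2 and the second is March 9.
1 September 2031 is a Monday, so the first Sunday is September 7 and the fourth is September 28.
At the standard offset (UTC+11:00), 10:45 UTC + 11h = 21:45 Casor standard time.
The standard-time date in Casor, April 29, 2031, lies within the daylight-saving period (9 March – 28 September), so Casor is on daylight time, UTC+12:00.
10:45 UTC + 12h = 22:45 Casor.

22:45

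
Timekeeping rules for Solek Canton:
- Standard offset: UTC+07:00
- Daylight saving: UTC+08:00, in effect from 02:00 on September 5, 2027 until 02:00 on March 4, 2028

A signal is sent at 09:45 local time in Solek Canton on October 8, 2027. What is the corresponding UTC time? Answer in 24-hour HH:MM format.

October 8, 2027 lies within the daylight-saving period (5 September 2027 – 4 March 2028), so Solek Canton is on daylight time, UTC+08:00.
09:45 local − 8h = 01:45 UTC.

01:45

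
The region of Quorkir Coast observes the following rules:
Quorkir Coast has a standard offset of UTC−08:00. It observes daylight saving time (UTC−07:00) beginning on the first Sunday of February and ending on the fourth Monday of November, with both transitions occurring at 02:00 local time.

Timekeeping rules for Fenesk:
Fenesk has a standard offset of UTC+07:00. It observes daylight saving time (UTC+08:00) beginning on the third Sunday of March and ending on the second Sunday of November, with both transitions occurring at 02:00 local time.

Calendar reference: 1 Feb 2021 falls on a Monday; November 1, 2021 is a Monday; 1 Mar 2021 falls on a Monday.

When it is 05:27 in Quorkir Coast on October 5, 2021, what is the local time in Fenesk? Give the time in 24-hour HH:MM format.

1 February 2021 is a Monday, so the first Sunday is February 7.
1 November 2021 is a Monday, so the first Monday is November 1 and the fourth is November 22.
October 5, 2021 lies within the daylight-saving period (7 February – 22 November), so Quorkir Coast is on daylight time, UTC−07:00.
05:27 Quorkir Coast + 7h = 12:27 UTC.
1 March 2021 is a Monday, so the first Sunday is March 7 and the third is March 21.
1 November 2021 is a Monday, so the first Sunday is November 7 and the second is November 14.
At the standard offset (UTC+07:00), 12:27 UTC + 7h = 19:27 Fenesk standard time.
The standard-time date in Fenesk, October 5, 2021, lies within the daylight-saving period (21 March – 14 November), so Fenesk is on daylight time, UTC+08:00.
12:27 UTC + 8h = 20:27 Fenesk.

20:27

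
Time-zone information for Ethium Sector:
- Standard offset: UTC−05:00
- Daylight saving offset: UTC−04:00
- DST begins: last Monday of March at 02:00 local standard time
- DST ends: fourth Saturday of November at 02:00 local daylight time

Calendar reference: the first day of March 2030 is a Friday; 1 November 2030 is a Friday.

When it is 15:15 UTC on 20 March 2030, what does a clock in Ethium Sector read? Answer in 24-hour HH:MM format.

1 March 2030 is a Friday, so Mondays fall on 4, 11, 18, 25; the last is March 25.
1 November 2030 is a Friday, so the first Saturday is November 2 and the fourth is November 23.
At the standard offset (UTC−05:00), 15:15 UTC − 5h = 10:15 Ethium Sector standard time.
The standard-time date in Ethium Sector, 20 March 2030, is outside the daylight-saving period (25 March – 23 November), so Ethium Sector is on standard time, UTC−05:00.
15:15 UTC − 5h = 10:15 local.

10:15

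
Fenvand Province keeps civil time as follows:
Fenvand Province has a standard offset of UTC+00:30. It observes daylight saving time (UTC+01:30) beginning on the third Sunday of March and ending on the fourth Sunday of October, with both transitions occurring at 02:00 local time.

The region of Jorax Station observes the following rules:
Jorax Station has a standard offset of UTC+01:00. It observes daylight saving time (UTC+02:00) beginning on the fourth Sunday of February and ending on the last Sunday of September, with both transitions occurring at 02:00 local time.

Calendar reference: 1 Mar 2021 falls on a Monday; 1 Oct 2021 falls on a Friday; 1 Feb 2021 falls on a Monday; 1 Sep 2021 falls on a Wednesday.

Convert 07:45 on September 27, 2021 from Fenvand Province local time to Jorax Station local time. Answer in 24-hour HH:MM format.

1 March 2021 is a Monday, so the first Sunday is March 7 and the third is March 21.
1 October 2021 is a Friday, so the first Sunday is October 3 and the fourth is October 24.
Daylight saving runs 21 March – 24 October; September 27, 2021 is inside that window, so Fenvand Province is at UTC+01:30.
07:45 Fenvand Province − 1h30m = 06:15 UTC.
1 February 2021 is a Monday, so the first Sunday is February 7 and the fourth is February 28.
1 September 2021 is a Wednesday, so Sundays fall on 5, 12, 19, 26; the last is September 26.
At the standard offset (UTC+01:00), 06:15 UTC + 1h = 07:15 Jorax Station standard time.
The standard-time date in Jorax Station, September 27, 2021, does not fall between 28 February and 26 September, so daylight saving is not in effect and Jorax Station is at UTC+01:00.
06:15 UTC + 1h = 07:15 Jorax Station.

07:15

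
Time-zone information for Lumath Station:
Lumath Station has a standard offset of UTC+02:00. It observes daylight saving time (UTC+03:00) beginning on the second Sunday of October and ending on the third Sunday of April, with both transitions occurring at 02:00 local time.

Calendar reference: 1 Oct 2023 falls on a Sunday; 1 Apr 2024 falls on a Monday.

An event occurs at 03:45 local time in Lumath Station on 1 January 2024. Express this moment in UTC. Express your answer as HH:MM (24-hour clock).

00:45

1 October 2023 is a Sunday, so the first Sunday is October 1 and the second is October 8.
1 April 2024 is a Monday, so the first Sunday is April 7 and the third is April 21.
1 January 2024 lies within the daylight-saving period (8 October 2023 – 21 April 2024), so Lumath Station is on daylight time, UTC+03:00.
03:45 local − 3h = 00:45 UTC.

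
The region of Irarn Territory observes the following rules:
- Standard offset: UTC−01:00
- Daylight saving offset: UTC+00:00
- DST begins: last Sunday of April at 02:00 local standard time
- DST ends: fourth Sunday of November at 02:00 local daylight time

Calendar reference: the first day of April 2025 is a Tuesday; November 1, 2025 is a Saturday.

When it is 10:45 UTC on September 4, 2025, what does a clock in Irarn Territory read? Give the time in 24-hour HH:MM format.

10:45

1 April 2025 is a Tuesday, so Sundays fall on 6, 13, 20, 27; the last is April 27.
1 November 2025 is a Saturday, so the first Sunday is November 2 and the fourth is November 23.
At the standard offset (UTC−01:00), 10:45 UTC − 1h = 09:45 Irarn Territory standard time.
Daylight saving runs 27 April – 23 November; the standard-time date in Irarn Territory, September 4, 2025, is inside that window, so Irarn Territory is at UTC+00:00.
10:45 UTC + 0h = 10:45 local.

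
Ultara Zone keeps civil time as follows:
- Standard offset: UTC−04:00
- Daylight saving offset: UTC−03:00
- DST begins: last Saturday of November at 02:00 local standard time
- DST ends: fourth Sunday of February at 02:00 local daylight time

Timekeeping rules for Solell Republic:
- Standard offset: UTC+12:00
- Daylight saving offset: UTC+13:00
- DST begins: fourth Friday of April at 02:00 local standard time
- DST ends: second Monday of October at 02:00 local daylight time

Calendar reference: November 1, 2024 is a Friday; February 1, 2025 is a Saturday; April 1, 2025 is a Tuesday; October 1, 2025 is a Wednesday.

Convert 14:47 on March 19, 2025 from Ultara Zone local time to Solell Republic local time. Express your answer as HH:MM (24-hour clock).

1 November 2024 is a Friday, so Saturdays fall on 2, 9, 16, 23, 30; the last is November 30.
1 February 2025 is a Saturday, so the first Sunday is February 2 and the fourth is February 23.
March 19, 2025 is outside the daylight-saving period (30 November 2024 – 23 February 2025), so Ultara Zone is on standard time, UTC−04:00.
14:47 Ultara Zone + 4h = 18:47 UTC.
1 April 2025 is a Tuesday, so the first Friday is April 4 and the fourth is April 25.
1 October 2025 is a Wednesday, so the first Monday is October 6 and the second is October 13.
At the standard offset (UTC+12:00), 18:47 UTC + 12h = 06:47 Solell Republic standard time (rolling into the next day, 20 March 2025).
The standard-time date in Solell Republic, March 20, 2025, is outside the daylight-saving period (25 April – 13 October), so Solell Republic is on standard time, UTC+12:00.
18:47 UTC + 12h = 06:47 Solell Republic (rolling into the next day, 20 March 2025).

06:47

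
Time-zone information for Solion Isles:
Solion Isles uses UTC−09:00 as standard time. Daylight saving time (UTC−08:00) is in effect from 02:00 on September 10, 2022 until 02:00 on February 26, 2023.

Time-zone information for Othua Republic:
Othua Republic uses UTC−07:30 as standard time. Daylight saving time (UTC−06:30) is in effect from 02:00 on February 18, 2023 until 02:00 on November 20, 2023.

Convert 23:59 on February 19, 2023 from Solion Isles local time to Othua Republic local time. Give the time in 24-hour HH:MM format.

Daylight saving runs 10 September 2022 – 26 February 2023; February 19, 2023 is inside that window, so Solion Isles is at UTC−08:00.
23:59 Solion Isles + 8h = 07:59 UTC (rolling into the next day, 20 February 2023).
At the standard offset (UTC−07:30), 07:59 UTC − 7h30m = 00:29 Othua Republic standard time.
Daylight saving runs 18 February – 20 November; the standard-time date in Othua Republic, February 20, 2023, is inside that window, so Othua Republic is at UTC−06:30.
07:59 UTC − 6h30m = 01:29 Othua Republic.

01:29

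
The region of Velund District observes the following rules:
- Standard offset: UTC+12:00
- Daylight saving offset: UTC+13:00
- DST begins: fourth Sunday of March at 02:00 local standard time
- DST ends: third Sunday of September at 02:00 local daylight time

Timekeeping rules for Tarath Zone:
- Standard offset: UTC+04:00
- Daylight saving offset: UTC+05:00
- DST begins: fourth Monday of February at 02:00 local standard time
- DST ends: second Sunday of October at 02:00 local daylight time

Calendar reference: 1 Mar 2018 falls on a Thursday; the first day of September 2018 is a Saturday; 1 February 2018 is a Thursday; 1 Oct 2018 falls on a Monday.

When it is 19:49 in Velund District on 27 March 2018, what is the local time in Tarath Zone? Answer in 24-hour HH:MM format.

1 March 2018 is a Thursday, so the first Sunday is March 4 and the fourth is March 25.
1 September 2018 is a Saturday, so the first Sunday is September 2 and the third is September 16.
27 March 2018 falls between 25 March and 16 September, so daylight saving is in effect and Velund District is at UTC+13:00.
19:49 Velund District − 13h = 06:49 UTC.
1 February 2018 is a Thursday, so the first Monday is February 5 and the fourth is February 26.
1 October 2018 is a Monday, so the first Sunday is October 7 and the second is October 14.
At the standard offset (UTC+04:00), 06:49 UTC + 4h = 10:49 Tarath Zone standard time.
Daylight saving runs 26 February – 14 October; the standard-time date in Tarath Zone, 27 March 2018, is inside that window, so Tarath Zone is at UTC+05:00.
06:49 UTC + 5h = 11:49 Tarath Zone.

11:49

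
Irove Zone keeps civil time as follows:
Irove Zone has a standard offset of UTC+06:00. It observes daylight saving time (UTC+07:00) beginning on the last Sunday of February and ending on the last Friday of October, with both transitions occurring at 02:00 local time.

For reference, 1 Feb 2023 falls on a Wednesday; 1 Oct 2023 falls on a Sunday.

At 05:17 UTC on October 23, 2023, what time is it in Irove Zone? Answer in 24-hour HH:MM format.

1 February 2023 is a Wednesday, so Sundays fall on 5, 12, 19, 26; the last is February 26.
1 October 2023 is a Sunday, so Fridays fall on 6, 13, 20, 27; the last is October 27.
At the standard offset (UTC+06:00), 05:17 UTC + 6h = 11:17 Irove Zone standard time.
The standard-time date in Irove Zone, October 23, 2023, lies within the daylight-saving period (26 February – 27 October), so Irove Zone is on daylight time, UTC+07:00.
05:17 UTC + 7h = 12:17 local.

12:17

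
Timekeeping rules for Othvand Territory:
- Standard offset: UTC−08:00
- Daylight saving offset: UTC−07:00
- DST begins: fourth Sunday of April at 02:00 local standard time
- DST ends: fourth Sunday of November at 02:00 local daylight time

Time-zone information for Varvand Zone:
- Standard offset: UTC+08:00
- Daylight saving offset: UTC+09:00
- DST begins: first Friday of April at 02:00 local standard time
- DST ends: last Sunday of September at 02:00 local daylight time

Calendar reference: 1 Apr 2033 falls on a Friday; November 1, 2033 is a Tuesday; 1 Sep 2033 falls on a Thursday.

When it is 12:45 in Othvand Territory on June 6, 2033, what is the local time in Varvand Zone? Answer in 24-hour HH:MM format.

04:45

1 April 2033 is a Friday, so the first Sunday is April 3 and the fourth is April 24.
1 November 2033 is a Tuesday, so the first Sunday is November 6 and the fourth is November 27.
June 6, 2033 lies within the daylight-saving period (24 April – 27 November), so Othvand Territory is on daylight time, UTC−07:00.
12:45 Othvand Territory + 7h = 19:45 UTC.
1 April 2033 is a Friday, so the first Friday is April 1.
1 September 2033 is a Thursday, so Sundays fall on 4, 11, 18, 25; the last is September 25.
At the standard offset (UTC+08:00), 19:45 UTC + 8h = 03:45 Varvand Zone standard time (rolling into the next day, 7 June 2033).
The standard-time date in Varvand Zone, June 7, 2033, lies within the daylight-saving period (1 April – 25 September), so Varvand Zone is on daylight time, UTC+09:00.
19:45 UTC + 9h = 04:45 Varvand Zone (rolling into the next day, 7 June 2033).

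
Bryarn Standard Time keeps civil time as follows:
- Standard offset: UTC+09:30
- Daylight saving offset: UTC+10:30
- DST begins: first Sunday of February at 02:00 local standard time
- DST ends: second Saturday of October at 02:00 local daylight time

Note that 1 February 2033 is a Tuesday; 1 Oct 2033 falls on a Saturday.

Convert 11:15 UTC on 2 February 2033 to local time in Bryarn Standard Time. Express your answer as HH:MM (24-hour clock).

20:45

1 February 2033 is a Tuesday, so the first Sunday is February 6.
1 October 2033 is a Saturday, so the first Saturday is October 1 and the second is October 8.
At the standard offset (UTC+09:30), 11:15 UTC + 9h30m = 20:45 Bryarn Standard Time standard time.
The standard-time date in Bryarn Standard Time, 2 February 2033, is outside the daylight-saving period (6 February – 8 October), so Bryarn Standard Time is on standard time, UTC+09:30.
11:15 UTC + 9h30m = 20:45 local.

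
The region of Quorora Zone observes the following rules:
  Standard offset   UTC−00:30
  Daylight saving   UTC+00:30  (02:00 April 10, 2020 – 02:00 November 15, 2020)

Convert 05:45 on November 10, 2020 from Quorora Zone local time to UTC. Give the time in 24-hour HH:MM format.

November 10, 2020 lies within the daylight-saving period (10 April – 15 November), so Quorora Zone is on daylight time, UTC+00:30.
05:45 local − 0h30m = 05:15 UTC.

05:15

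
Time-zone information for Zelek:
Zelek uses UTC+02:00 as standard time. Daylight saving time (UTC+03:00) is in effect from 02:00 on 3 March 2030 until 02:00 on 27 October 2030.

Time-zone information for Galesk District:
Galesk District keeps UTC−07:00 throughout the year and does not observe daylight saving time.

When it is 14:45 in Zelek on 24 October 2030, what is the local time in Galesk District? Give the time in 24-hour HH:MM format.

04:45

24 October 2030 lies within the daylight-saving period (3 March – 27 October), so Zelek is on daylight time, UTC+03:00.
14:45 Zelek − 3h = 11:45 UTC.
Galesk District stays on UTC−07:00 all year.
11:45 UTC − 7h = 04:45 Galesk District.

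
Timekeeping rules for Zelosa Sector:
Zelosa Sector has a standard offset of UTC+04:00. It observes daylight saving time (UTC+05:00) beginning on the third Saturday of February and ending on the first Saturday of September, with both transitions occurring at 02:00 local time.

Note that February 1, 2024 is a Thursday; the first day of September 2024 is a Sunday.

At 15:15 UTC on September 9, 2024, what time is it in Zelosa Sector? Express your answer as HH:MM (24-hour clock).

19:15

1 February 2024 is a Thursday, so the first Saturday is February 3 and the third is February 17.
1 September 2024 is a Sunday, so the first Saturday is September 7.
At the standard offset (UTC+04:00), 15:15 UTC + 4h = 19:15 Zelosa Sector standard time.
The standard-time date in Zelosa Sector, September 9, 2024, does not fall between 17 February and 7 September, so daylight saving is not in effect and Zelosa Sector is at UTC+04:00.
15:15 UTC + 4h = 19:15 local.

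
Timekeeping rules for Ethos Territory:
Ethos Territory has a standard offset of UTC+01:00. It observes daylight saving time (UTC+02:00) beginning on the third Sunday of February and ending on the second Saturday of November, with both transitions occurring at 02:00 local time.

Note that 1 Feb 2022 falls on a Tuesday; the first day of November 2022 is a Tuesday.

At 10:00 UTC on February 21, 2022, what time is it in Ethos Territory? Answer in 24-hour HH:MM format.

1 February 2022 is a Tuesday, so the first Sunday is February 6 and the third is February 20.
1 November 2022 is a Tuesday, so the first Saturday is November 5 and the second is November 12.
At the standard offset (UTC+01:00), 10:00 UTC + 1h = 11:00 Ethos Territory standard time.
Daylight saving runs 20 February – 12 November; the standard-time date in Ethos Territory, February 21, 2022, is inside that window, so Ethos Territory is at UTC+02:00.
10:00 UTC + 2h = 12:00 local.

12:00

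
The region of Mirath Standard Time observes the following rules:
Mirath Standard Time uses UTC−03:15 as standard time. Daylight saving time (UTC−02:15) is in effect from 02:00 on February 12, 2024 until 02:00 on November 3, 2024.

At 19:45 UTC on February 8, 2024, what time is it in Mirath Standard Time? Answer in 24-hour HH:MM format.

At the standard offset (UTC−03:15), 19:45 UTC − 3h15m = 16:30 Mirath Standard Time standard time.
Daylight saving runs 12 February – 3 November; the standard-time date in Mirath Standard Time, February 8, 2024, is outside that window, so Mirath Standard Time is on standard time at UTC−03:15.
19:45 UTC − 3h15m = 16:30 local.

16:30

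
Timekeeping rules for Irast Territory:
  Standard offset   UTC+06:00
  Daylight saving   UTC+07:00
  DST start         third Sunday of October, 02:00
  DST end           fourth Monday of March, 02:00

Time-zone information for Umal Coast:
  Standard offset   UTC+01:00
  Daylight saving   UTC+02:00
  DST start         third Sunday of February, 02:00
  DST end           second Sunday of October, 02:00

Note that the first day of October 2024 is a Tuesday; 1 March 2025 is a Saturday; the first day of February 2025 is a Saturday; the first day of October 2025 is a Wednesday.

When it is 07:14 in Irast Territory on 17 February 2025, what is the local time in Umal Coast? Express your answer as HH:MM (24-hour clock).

1 October 2024 is a Tuesday, so the first Sunday is October 6 and the third is October 20.
1 March 2025 is a Saturday, so the first Monday is March 3 and the fourth is March 24.
17 February 2025 lies within the daylight-saving period (20 October 2024 – 24 March 2025), so Irast Territory is on daylight time, UTC+07:00.
07:14 Irast Territory − 7h = 00:14 UTC.
1 February 2025 is a Saturday, so the first Sunday is February 2 and the third is February 16.
1 October 2025 is a Wednesday, so the first Sunday is October 5 and the second is October 12.
At the standard offset (UTC+01:00), 00:14 UTC + 1h = 01:14 Umal Coast standard time.
The standard-time date in Umal Coast, 17 February 2025, lies within the daylight-saving period (16 February – 12 October), so Umal Coast is on daylight time, UTC+02:00.
00:14 UTC + 2h = 02:14 Umal Coast.

02:14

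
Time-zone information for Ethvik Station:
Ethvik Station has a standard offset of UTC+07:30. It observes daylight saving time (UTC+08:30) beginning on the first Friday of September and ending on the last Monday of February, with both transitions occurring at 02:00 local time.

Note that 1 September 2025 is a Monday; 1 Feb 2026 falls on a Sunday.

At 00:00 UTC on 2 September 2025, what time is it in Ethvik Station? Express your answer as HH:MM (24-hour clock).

1 September 2025 is a Monday, so the first Friday is September 5.
1 February 2026 is a Sunday, so Mondays fall on 2, 9, 16, 23; the last is February 23.
At the standard offset (UTC+07:30), 00:00 UTC + 7h30m = 07:30 Ethvik Station standard time.
The standard-time date in Ethvik Station, 2 September 2025, is outside the daylight-saving period (5 September 2025 – 23 February 2026), so Ethvik Station is on standard time, UTC+07:30.
00:00 UTC + 7h30m = 07:30 local.

07:30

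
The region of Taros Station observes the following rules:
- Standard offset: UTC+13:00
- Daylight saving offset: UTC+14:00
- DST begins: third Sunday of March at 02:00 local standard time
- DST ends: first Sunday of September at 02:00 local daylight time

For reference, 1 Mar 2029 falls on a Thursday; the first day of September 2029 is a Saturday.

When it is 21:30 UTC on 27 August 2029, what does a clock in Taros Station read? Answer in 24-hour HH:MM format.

11:30

1 March 2029 is a Thursday, so the first Sunday is March 4 and the third is March 18.
1 September 2029 is a Saturday, so the first Sunday is September 2.
At the standard offset (UTC+13:00), 21:30 UTC + 13h = 10:30 Taros Station standard time (rolling into the next day, 28 August 2029).
The standard-time date in Taros Station, 28 August 2029, falls between 18 March and 2 September, so daylight saving is in effect and Taros Station is at UTC+14:00.
21:30 UTC + 14h = 11:30 local (rolling into the next day, 28 August 2029).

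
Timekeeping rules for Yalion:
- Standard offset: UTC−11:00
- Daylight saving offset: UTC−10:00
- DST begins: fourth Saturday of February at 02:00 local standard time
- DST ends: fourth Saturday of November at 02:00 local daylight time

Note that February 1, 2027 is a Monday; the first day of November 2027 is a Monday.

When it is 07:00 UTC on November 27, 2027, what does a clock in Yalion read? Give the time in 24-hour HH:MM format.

21:00

1 February 2027 is a Monday, so the first Saturday is February 6 and the fourth is February 27.
1 November 2027 is a Monday, so the first Saturday is November 6 and the fourth is November 27.
At the standard offset (UTC−11:00), 07:00 UTC − 11h = 20:00 Yalion standard time (rolling into the previous day, 26 November 2027).
The standard-time date in Yalion, November 26, 2027, falls between 27 February and 27 November, so daylight saving is in effect and Yalion is at UTC−10:00.
07:00 UTC − 10h = 21:00 local (rolling into the previous day, 26 November 2027).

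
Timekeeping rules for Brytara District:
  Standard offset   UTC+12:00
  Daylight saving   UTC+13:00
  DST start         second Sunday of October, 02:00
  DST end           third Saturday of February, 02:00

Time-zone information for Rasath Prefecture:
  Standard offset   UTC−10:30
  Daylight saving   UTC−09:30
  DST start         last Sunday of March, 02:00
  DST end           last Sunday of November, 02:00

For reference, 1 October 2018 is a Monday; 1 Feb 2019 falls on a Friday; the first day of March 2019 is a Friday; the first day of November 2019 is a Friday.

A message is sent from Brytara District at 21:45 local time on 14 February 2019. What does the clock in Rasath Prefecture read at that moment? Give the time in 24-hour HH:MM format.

22:15

1 October 2018 is a Monday, so the first Sunday is October 7 and the second is October 14.
1 February 2019 is a Friday, so the first Saturday is February 2 and the third is February 16.
14 February 2019 lies within the daylight-saving period (14 October 2018 – 16 February 2019), so Brytara District is on daylight time, UTC+13:00.
21:45 Brytara District − 13h = 08:45 UTC.
1 March 2019 is a Friday, so Sundays fall on 3, 10, 17, 24, 31; the last is March 31.
1 November 2019 is a Friday, so Sundays fall on 3, 10, 17, 24; the last is November 24.
At the standard offset (UTC−10:30), 08:45 UTC − 10h30m = 22:15 Rasath Prefecture standard time (rolling into the previous day, 13 February 2019).
The standard-time date in Rasath Prefecture, 13 February 2019, is outside the daylight-saving period (31 March – 24 November), so Rasath Prefecture is on standard time, UTC−10:30.
08:45 UTC − 10h30m = 22:15 Rasath Prefecture (rolling into the previous day, 13 February 2019).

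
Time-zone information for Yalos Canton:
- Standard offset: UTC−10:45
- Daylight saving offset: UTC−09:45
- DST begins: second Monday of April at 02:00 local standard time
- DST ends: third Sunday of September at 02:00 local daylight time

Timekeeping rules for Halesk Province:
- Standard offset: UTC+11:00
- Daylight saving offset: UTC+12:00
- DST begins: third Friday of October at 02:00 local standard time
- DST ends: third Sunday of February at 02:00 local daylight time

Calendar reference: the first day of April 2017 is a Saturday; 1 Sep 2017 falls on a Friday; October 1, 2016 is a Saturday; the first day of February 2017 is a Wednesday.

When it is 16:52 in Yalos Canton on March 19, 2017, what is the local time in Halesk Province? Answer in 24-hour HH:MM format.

1 April 2017 is a Saturday, so the first Monday is April 3 and the second is April 10.
1 September 2017 is a Friday, so the first Sunday is September 3 and the third is September 17.
March 19, 2017 is outside the daylight-saving period (10 April – 17 September), so Yalos Canton is on standard time, UTC−10:45.
16:52 Yalos Canton + 10h45m = 03:37 UTC (rolling into the next day, 20 March 2017).
1 October 2016 is a Saturday, so the first Friday is October 7 and the third is October 21.
1 February 2017 is a Wednesday, so the first Sunday is February 5 and the third is February 19.
At the standard offset (UTC+11:00), 03:37 UTC + 11h = 14:37 Halesk Province standard time.
The standard-time date in Halesk Province, March 20, 2017, is outside the daylight-saving period (21 October 2016 – 19 February 2017), so Halesk Province is on standard time, UTC+11:00.
03:37 UTC + 11h = 14:37 Halesk Province.

14:37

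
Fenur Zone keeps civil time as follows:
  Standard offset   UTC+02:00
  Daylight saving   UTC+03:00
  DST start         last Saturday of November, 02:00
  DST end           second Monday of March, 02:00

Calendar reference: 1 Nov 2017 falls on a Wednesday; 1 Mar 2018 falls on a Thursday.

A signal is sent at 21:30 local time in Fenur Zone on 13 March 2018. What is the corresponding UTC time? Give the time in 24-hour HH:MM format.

1 November 2017 is a Wednesday, so Saturdays fall on 4, 11, 18, 25; the last is November 25.
1 March 2018 is a Thursday, so the first Monday is March 5 and the second is March 12.
13 March 2018 does not fall between 25 November 2017 and 12 March 2018, so daylight saving is not in effect and Fenur Zone is at UTC+02:00.
21:30 local − 2h = 19:30 UTC.

19:30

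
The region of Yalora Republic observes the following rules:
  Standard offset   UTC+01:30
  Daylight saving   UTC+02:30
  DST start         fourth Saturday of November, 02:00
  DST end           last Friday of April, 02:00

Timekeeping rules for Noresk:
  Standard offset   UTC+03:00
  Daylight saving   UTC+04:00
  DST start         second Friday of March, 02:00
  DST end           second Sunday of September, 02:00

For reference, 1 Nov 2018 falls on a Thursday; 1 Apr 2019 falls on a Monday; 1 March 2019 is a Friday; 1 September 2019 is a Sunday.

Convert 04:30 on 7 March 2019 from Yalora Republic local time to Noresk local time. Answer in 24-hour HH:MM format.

05:00

1 November 2018 is a Thursday, so the first Saturday is November 3 and the fourth is November 24.
1 April 2019 is a Monday, so Fridays fall on 5, 12, 19, 26; the last is April 26.
7 March 2019 falls between 24 November 2018 and 26 April 2019, so daylight saving is in effect and Yalora Republic is at UTC+02:30.
04:30 Yalora Republic − 2h30m = 02:00 UTC.
1 March 2019 is a Friday, so the first Friday is March 1 and the second is March 8.
1 September 2019 is a Sunday, so the first Sunday is September 1 and the second is September 8.
At the standard offset (UTC+03:00), 02:00 UTC + 3h = 05:00 Noresk standard time.
Daylight saving runs 8 March – 8 September; the standard-time date in Noresk, 7 March 2019, is outside that window, so Noresk is on standard time at UTC+03:00.
02:00 UTC + 3h = 05:00 Noresk.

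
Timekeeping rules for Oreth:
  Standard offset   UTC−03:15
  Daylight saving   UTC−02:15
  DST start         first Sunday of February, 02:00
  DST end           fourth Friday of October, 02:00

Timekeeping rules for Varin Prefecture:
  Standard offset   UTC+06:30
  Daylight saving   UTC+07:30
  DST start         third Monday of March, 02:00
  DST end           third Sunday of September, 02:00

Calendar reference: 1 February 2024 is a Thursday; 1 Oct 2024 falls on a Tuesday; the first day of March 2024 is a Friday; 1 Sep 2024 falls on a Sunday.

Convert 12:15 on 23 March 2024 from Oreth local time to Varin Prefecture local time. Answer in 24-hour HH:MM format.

1 February 2024 is a Thursday, so the first Sunday is February 4.
1 October 2024 is a Tuesday, so the first Friday is October 4 and the fourth is October 25.
23 March 2024 falls between 4 February and 25 October, so daylight saving is in effect and Oreth is at UTC−02:15.
12:15 Oreth + 2h15m = 14:30 UTC.
1 March 2024 is a Friday, so the first Monday is March 4 and the third is March 18.
1 September 2024 is a Sunday, so the first Sunday is September 1 and the third is September 15.
At the standard offset (UTC+06:30), 14:30 UTC + 6h30m = 21:00 Varin Prefecture standard time.
Daylight saving runs 18 March – 15 September; the standard-time date in Varin Prefecture, 23 March 2024, is inside that window, so Varin Prefecture is at UTC+07:30.
14:30 UTC + 7h30m = 22:00 Varin Prefecture.

22:00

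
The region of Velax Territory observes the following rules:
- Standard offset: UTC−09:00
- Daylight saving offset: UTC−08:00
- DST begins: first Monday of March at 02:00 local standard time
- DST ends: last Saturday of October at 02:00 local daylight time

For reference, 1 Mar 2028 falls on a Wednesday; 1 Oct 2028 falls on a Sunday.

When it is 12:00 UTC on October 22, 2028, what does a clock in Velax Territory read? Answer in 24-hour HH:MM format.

1 March 2028 is a Wednesday, so the first Monday is March 6.
1 October 2028 is a Sunday, so Saturdays fall on 7, 14, 21, 28; the last is October 28.
At the standard offset (UTC−09:00), 12:00 UTC − 9h = 03:00 Velax Territory standard time.
The standard-time date in Velax Territory, October 22, 2028, falls between 6 March and 28 October, so daylight saving is in effect and Velax Territory is at UTC−08:00.
12:00 UTC − 8h = 04:00 local.

04:00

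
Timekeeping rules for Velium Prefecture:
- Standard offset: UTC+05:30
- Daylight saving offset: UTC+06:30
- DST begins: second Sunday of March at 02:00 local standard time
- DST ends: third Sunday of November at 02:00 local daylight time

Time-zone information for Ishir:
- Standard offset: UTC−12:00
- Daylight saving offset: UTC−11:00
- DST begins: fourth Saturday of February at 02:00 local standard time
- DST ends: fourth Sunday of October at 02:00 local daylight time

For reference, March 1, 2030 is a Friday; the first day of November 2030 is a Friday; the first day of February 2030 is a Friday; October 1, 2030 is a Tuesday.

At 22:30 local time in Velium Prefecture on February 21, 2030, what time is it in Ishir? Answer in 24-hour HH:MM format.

1 March 2030 is a Friday, so the first Sunday is March 3 and the second is March 10.
1 November 2030 is a Friday, so the first Sunday is November 3 and the third is November 17.
Daylight saving runs 10 March – 17 November; February 21, 2030 is outside that window, so Velium Prefecture is on standard time at UTC+05:30.
22:30 Velium Prefecture − 5h30m = 17:00 UTC.
1 February 2030 is a Friday, so the first Saturday is February 2 and the fourth is February 23.
1 October 2030 is a Tuesday, so the first Sunday is October 6 and the fourth is October 27.
At the standard offset (UTC−12:00), 17:00 UTC − 12h = 05:00 Ishir standard time.
The standard-time date in Ishir, February 21, 2030, is outside the daylight-saving period (23 February – 27 October), so Ishir is on standard time, UTC−12:00.
17:00 UTC − 12h = 05:00 Ishir.

05:00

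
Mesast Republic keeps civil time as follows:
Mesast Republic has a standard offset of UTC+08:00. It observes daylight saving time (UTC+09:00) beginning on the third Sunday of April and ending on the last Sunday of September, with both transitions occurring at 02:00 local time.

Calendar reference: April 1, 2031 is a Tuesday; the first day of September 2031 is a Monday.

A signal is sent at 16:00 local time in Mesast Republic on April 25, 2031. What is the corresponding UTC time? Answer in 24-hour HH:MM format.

1 April 2031 is a Tuesday, so the first Sunday is April 6 and the third is April 20.
1 September 2031 is a Monday, so Sundays fall on 7, 14, 21, 28; the last is September 28.
April 25, 2031 falls between 20 April and 28 September, so daylight saving is in effect and Mesast Republic is at UTC+09:00.
16:00 local − 9h = 07:00 UTC.

07:00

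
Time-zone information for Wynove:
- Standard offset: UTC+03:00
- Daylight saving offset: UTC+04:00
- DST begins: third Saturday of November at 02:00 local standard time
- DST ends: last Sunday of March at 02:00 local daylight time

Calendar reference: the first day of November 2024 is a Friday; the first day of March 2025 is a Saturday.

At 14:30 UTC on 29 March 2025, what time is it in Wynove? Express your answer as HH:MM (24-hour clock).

18:30

1 November 2024 is a Friday, so the first Saturday is November 2 and the third is November 16.
1 March 2025 is a Saturday, so Sundays fall on 2, 9, 16, 23, 30; the last is March 30.
At the standard offset (UTC+03:00), 14:30 UTC + 3h = 17:30 Wynove standard time.
The standard-time date in Wynove, 29 March 2025, falls between 16 November 2024 and 30 March 2025, so daylight saving is in effect and Wynove is at UTC+04:00.
14:30 UTC + 4h = 18:30 local.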